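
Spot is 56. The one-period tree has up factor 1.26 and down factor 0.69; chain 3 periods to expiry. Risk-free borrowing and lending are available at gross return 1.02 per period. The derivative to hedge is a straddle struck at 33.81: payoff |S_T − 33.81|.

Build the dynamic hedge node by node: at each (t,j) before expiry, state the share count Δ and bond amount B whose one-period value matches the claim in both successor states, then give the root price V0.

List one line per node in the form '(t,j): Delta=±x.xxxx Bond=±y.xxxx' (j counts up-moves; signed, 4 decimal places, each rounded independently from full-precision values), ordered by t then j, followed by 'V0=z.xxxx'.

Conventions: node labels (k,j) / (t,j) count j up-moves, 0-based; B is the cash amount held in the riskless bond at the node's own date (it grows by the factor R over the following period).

Since d<R<u, set p* = (R−d)/(u−d) = 0.5789; price each node as the discounted p*-expectation of its children.
Payoffs at expiry: V(3,0)=15.4135, V(3,1)=0.2164, V(3,2)=27.5349, V(3,3)=78.2111
  t=2,j=0: stock 26.6616 → up 33.5936 (V=0.2164), down 18.3965 (V=15.4135). Price 6.4855; hedge Δ=-1.0000, bond B=33.1471.
  t=2,j=1: stock 48.6864 → up 61.3449 (V=27.5349), down 33.5936 (V=0.2164). Price 15.7180; hedge Δ=0.9844, bond B=-32.2092.
  t=2,j=2: stock 88.9056 → up 112.0211 (V=78.2111), down 61.3449 (V=27.5349). Price 55.7585; hedge Δ=1.0000, bond B=-33.1471.
  t=1,j=0: stock 38.6400 → up 48.6864 (V=15.7180), down 26.6616 (V=6.4855). Price 11.5986; hedge Δ=0.4192, bond B=-4.5988.
  t=1,j=1: stock 70.5600 → up 88.9056 (V=55.7585), down 48.6864 (V=15.7180). Price 38.1366; hedge Δ=0.9956, bond B=-32.1100.
  t=0,j=0: stock 56.0000 → up 70.5600 (V=38.1366), down 38.6400 (V=11.5986). Price 26.4341; hedge Δ=0.8314, bond B=-20.1238.
As a check, the time-0 holding Δ(0,0)·S0 + B(0,0) comes to 26.4341 — exactly V0.

(0,0): Delta=0.8314 Bond=-20.1238
(1,0): Delta=0.4192 Bond=-4.5988
(1,1): Delta=0.9956 Bond=-32.1100
(2,0): Delta=-1.0000 Bond=33.1471
(2,1): Delta=0.9844 Bond=-32.2092
(2,2): Delta=1.0000 Bond=-33.1471
V0=26.4341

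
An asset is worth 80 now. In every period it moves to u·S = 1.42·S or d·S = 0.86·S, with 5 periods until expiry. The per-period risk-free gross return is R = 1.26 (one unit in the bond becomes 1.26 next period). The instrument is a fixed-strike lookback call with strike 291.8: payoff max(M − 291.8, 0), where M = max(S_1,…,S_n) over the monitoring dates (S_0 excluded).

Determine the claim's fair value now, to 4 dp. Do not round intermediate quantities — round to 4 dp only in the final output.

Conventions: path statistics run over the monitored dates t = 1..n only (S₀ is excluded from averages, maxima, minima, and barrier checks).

No-arbitrage gives p* = (R−d)/(u−d) = 0.7143: enumerate every path, weight its payoff by its p*-probability, and discount by R^5.
Enumerate all 2^5 = 32 price paths (U = up ×1.42, D = down ×0.86); each path with k up-moves has probability p*^k·(1−p*)^(5−k).
DDDDD: M=68.8000, payoff=0.0000, prob=0.001904
UDDDD: M=113.6000, payoff=0.0000, prob=0.004760
DUDDD: M=97.6960, payoff=0.0000, prob=0.004760
UUDDD: M=161.3120, payoff=0.0000, prob=0.011900
DDUDD: M=84.0186, payoff=0.0000, prob=0.004760
UDUDD: M=138.7283, payoff=0.0000, prob=0.011900
DUUDD: M=138.7283, payoff=0.0000, prob=0.011900
UUUDD: M=229.0630, payoff=0.0000, prob=0.029750
DDDUD: M=72.2560, payoff=0.0000, prob=0.004760
UDDUD: M=119.3064, payoff=0.0000, prob=0.011900
DUDUD: M=119.3064, payoff=0.0000, prob=0.011900
UUDUD: M=196.9942, payoff=0.0000, prob=0.029750
DDUUD: M=119.3064, payoff=0.0000, prob=0.011900
UDUUD: M=196.9942, payoff=0.0000, prob=0.029750
DUUUD: M=196.9942, payoff=0.0000, prob=0.029750
UUUUD: M=325.2695, payoff=33.4695, prob=0.074374
DDDDU: M=68.8000, payoff=0.0000, prob=0.004760
UDDDU: M=113.6000, payoff=0.0000, prob=0.011900
DUDDU: M=102.6035, payoff=0.0000, prob=0.011900
UUDDU: M=169.4150, payoff=0.0000, prob=0.029750
DDUDU: M=102.6035, payoff=0.0000, prob=0.011900
UDUDU: M=169.4150, payoff=0.0000, prob=0.029750
DUUDU: M=169.4150, payoff=0.0000, prob=0.029750
UUUDU: M=279.7318, payoff=0.0000, prob=0.074374
DDDUU: M=102.6035, payoff=0.0000, prob=0.011900
UDDUU: M=169.4150, payoff=0.0000, prob=0.029750
DUDUU: M=169.4150, payoff=0.0000, prob=0.029750
UUDUU: M=279.7318, payoff=0.0000, prob=0.074374
DDUUU: M=169.4150, payoff=0.0000, prob=0.029750
UDUUU: M=279.7318, payoff=0.0000, prob=0.074374
DUUUU: M=279.7318, payoff=0.0000, prob=0.074374
UUUUU: M=461.8827, payoff=170.0827, prob=0.185934
Price = Σ prob·payoff / R^5 = 34.113487 / 3.175797 = 10.7417

price = 10.7417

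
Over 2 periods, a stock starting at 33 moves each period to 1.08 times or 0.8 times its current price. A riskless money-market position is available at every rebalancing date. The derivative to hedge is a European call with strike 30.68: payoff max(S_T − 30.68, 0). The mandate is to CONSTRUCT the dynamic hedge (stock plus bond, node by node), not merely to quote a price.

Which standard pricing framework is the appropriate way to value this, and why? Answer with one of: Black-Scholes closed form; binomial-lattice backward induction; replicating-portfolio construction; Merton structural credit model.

Key observation: the task asks for the hedge itself — share and bond holdings at every node of the 2-period tree on spot 33 with factors 1.08/0.8 — which is exactly what the replicating-portfolio construction produces.

framework: replicating-portfolio construction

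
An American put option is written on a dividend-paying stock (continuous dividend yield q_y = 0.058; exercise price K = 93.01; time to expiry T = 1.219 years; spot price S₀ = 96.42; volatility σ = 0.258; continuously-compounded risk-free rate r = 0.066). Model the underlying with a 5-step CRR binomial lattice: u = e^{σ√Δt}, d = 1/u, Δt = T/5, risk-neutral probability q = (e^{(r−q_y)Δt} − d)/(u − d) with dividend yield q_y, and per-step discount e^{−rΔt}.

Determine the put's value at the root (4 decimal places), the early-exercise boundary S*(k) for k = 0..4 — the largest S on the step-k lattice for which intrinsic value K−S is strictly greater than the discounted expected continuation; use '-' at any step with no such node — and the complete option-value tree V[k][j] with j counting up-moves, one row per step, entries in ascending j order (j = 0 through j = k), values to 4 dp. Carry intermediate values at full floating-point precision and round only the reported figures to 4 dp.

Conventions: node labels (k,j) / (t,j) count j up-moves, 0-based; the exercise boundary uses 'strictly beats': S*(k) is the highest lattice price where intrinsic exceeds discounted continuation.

price = 8.7239
boundary = - - - 65.7949 74.7338
tree:
8.7239
13.2153 4.0737
19.3700 6.8861 1.1147
27.2151 11.3886 2.1610 0.0000
35.0848 18.2762 4.1897 0.0000 0.0000
42.0133 27.2151 8.1228 0.0000 0.0000 0.0000

Δt=0.24380  u=1.13586  d=0.88039  q=0.47584  discount=0.98404
step 5 (expiry): payoffs max(K−S,0) = 42.0133 27.2151 8.1228 0.0000 0.0000 0.0000
step 4: (k=4,j=0): S=57.9252, K−S=35.0848, hold=34.4135 ⇒ V=35.0848 exercise | (k=4,j=1): S=74.7338, K−S=18.2762, hold=17.8409 ⇒ V=18.2762 exercise | (k=4,j=2): S=96.4200, K−S=0.0000, hold=4.1897 ⇒ V=4.1897 continue | (k=4,j=3): S=124.3990, K−S=0.0000, hold=0.0000 ⇒ V=0.0000 continue | (k=4,j=4): S=160.4970, K−S=0.0000, hold=0.0000 ⇒ V=0.0000 continue  boundary S*=74.7338
step 3: (k=3,j=0): S=65.7949, K−S=27.2151, hold=26.6543 ⇒ V=27.2151 exercise | (k=3,j=1): S=84.8872, K−S=8.1228, hold=11.3886 ⇒ V=11.3886 continue | (k=3,j=2): S=109.5197, K−S=0.0000, hold=2.1610 ⇒ V=2.1610 continue | (k=3,j=3): S=141.2999, K−S=0.0000, hold=0.0000 ⇒ V=0.0000 continue  boundary S*=65.7949
step 2: (k=2,j=0): S=74.7338, K−S=18.2762, hold=19.3700 ⇒ V=19.3700 continue | (k=2,j=1): S=96.4200, K−S=0.0000, hold=6.8861 ⇒ V=6.8861 continue | (k=2,j=2): S=124.3990, K−S=0.0000, hold=1.1147 ⇒ V=1.1147 continue  boundary S*=-
step 1: (k=1,j=0): S=84.8872, K−S=8.1228, hold=13.2153 ⇒ V=13.2153 continue | (k=1,j=1): S=109.5197, K−S=0.0000, hold=4.0737 ⇒ V=4.0737 continue  boundary S*=-
step 0: (k=0,j=0): S=96.4200, K−S=0.0000, hold=8.7239 ⇒ V=8.7239 continue  boundary S*=-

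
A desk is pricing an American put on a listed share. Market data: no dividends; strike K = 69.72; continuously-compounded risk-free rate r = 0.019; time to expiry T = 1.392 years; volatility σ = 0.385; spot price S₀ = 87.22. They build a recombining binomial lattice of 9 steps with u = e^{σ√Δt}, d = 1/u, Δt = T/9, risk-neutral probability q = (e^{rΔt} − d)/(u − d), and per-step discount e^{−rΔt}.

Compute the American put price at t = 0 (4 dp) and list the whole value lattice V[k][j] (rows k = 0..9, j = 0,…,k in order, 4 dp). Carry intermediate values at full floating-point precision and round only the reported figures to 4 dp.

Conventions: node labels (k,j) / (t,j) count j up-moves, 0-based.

Δt=0.15467, u=1.16348, d=0.85949, q=0.47190, disc=e^(-rΔt)=0.99707
k=9 terminal: V=max(K-S,0) → 47.3945 39.4985 28.8099 14.3411 0.0000 0.0000 0.0000 0.0000 0.0000 0.0000
k=8: j=0 S=25.9752 intr=43.7448 cont=43.5402 V=43.7448[EX]; j=1 S=35.1619 intr=34.5581 cont=34.3535 V=34.5581[EX]; j=2 S=47.5978 intr=22.1222 cont=21.9176 V=22.1222[EX]; j=3 S=64.4320 intr=5.2880 cont=7.5513 V=7.5513[hold]; j=4 S=87.2200 intr=0.0000 cont=0.0000 V=0.0000[hold]; j=5 S=118.0675 intr=0.0000 cont=0.0000 V=0.0000[hold]; j=6 S=159.8251 intr=0.0000 cont=0.0000 V=0.0000[hold]; j=7 S=216.3512 intr=0.0000 cont=0.0000 V=0.0000[hold]; j=8 S=292.8693 intr=0.0000 cont=0.0000 V=0.0000[hold]
k=7: j=0 S=30.2215 intr=39.4985 cont=39.2939 V=39.4985[EX]; j=1 S=40.9101 intr=28.8099 cont=28.6054 V=28.8099[EX]; j=2 S=55.3789 intr=14.3411 cont=15.2014 V=15.2014[hold]; j=3 S=74.9651 intr=0.0000 cont=3.9761 V=3.9761[hold]; j=4 S=101.4783 intr=0.0000 cont=0.0000 V=0.0000[hold]; j=5 S=137.3687 intr=0.0000 cont=0.0000 V=0.0000[hold]; j=6 S=185.9526 intr=0.0000 cont=0.0000 V=0.0000[hold]; j=7 S=251.7193 intr=0.0000 cont=0.0000 V=0.0000[hold]
k=6: j=0 S=35.1619 intr=34.5581 cont=34.3535 V=34.5581[EX]; j=1 S=47.5978 intr=22.1222 cont=22.3224 V=22.3224[hold]; j=2 S=64.4320 intr=5.2880 cont=9.8751 V=9.8751[hold]; j=3 S=87.2200 intr=0.0000 cont=2.0936 V=2.0936[hold]; j=4 S=118.0675 intr=0.0000 cont=0.0000 V=0.0000[hold]; j=5 S=159.8251 intr=0.0000 cont=0.0000 V=0.0000[hold]; j=6 S=216.3512 intr=0.0000 cont=0.0000 V=0.0000[hold]
k=5: j=0 S=40.9101 intr=28.8099 cont=28.6996 V=28.8099[EX]; j=1 S=55.3789 intr=14.3411 cont=16.4003 V=16.4003[hold]; j=2 S=74.9651 intr=0.0000 cont=6.1848 V=6.1848[hold]; j=3 S=101.4783 intr=0.0000 cont=1.1024 V=1.1024[hold]; j=4 S=137.3687 intr=0.0000 cont=0.0000 V=0.0000[hold]; j=5 S=185.9526 intr=0.0000 cont=0.0000 V=0.0000[hold]
k=4: j=0 S=47.5978 intr=22.1222 cont=22.8864 V=22.8864[hold]; j=1 S=64.4320 intr=5.2880 cont=11.5456 V=11.5456[hold]; j=2 S=87.2200 intr=0.0000 cont=3.7753 V=3.7753[hold]; j=3 S=118.0675 intr=0.0000 cont=0.5805 V=0.5805[hold]; j=4 S=159.8251 intr=0.0000 cont=0.0000 V=0.0000[hold]
k=3: j=0 S=55.3789 intr=14.3411 cont=17.4832 V=17.4832[hold]; j=1 S=74.9651 intr=0.0000 cont=7.8557 V=7.8557[hold]; j=2 S=101.4783 intr=0.0000 cont=2.2610 V=2.2610[hold]; j=3 S=137.3687 intr=0.0000 cont=0.3056 V=0.3056[hold]
k=2: j=0 S=64.4320 intr=5.2880 cont=12.9020 V=12.9020[hold]; j=1 S=87.2200 intr=0.0000 cont=5.2003 V=5.2003[hold]; j=2 S=118.0675 intr=0.0000 cont=1.3343 V=1.3343[hold]
k=1: j=0 S=74.9651 intr=0.0000 cont=9.2404 V=9.2404[hold]; j=1 S=101.4783 intr=0.0000 cont=3.3660 V=3.3660[hold]
k=0: j=0 S=87.2200 intr=0.0000 cont=6.4493 V=6.4493[hold]

price = 6.4493
tree:
6.4493
9.2404 3.3660
12.9020 5.2003 1.3343
17.4832 7.8557 2.2610 0.3056
22.8864 11.5456 3.7753 0.5805 0.0000
28.8099 16.4003 6.1848 1.1024 0.0000 0.0000
34.5581 22.3224 9.8751 2.0936 0.0000 0.0000 0.0000
39.4985 28.8099 15.2014 3.9761 0.0000 0.0000 0.0000 0.0000
43.7448 34.5581 22.1222 7.5513 0.0000 0.0000 0.0000 0.0000 0.0000
47.3945 39.4985 28.8099 14.3411 0.0000 0.0000 0.0000 0.0000 0.0000 0.0000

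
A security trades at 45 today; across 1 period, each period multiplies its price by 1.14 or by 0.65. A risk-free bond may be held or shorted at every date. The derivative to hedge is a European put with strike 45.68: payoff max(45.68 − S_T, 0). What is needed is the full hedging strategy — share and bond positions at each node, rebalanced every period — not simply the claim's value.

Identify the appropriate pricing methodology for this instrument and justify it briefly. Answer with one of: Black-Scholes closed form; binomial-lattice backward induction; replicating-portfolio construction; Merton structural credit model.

Key observation: the task asks for the hedge itself — share and bond holdings at every node of the 1-period tree on spot 45 with factors 1.14/0.65 — which is exactly what the replicating-portfolio construction produces.

framework: replicating-portfolio construction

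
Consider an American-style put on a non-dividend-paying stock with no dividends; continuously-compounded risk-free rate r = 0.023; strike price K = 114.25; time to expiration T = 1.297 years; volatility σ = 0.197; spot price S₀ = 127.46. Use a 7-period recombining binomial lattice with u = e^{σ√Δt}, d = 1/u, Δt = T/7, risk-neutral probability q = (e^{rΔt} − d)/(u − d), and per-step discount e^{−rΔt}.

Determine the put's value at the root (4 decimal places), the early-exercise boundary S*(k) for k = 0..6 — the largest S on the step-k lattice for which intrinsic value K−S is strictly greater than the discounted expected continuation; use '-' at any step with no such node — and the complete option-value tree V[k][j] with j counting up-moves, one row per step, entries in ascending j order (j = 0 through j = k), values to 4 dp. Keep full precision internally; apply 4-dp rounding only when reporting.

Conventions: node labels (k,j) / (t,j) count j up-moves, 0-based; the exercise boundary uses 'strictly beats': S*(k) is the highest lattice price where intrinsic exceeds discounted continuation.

params: Δt=0.18529 u=1.08850 d=0.91870 q=0.50396 e^(-rΔt)=0.99575
t_7 payoffs: 43.8485 30.8364 15.4194 0.0000 0.0000 0.0000 0.0000 0.0000
t_6: node(6,0) S=76.6318 payoff=37.6182 vs cont=37.1323 → 37.6182 [stop]  node(6,1) S=90.7955 payoff=23.4545 vs cont=22.9687 → 23.4545 [stop]  node(6,2) S=107.5769 payoff=6.6731 vs cont=7.6160 → 7.6160 [wait]  node(6,3) S=127.4600 payoff=0.0000 vs cont=0.0000 → 0.0000 [wait]  node(6,4) S=151.0180 payoff=0.0000 vs cont=0.0000 → 0.0000 [wait]  node(6,5) S=178.9302 payoff=0.0000 vs cont=0.0000 → 0.0000 [wait]  node(6,6) S=212.0013 payoff=0.0000 vs cont=0.0000 → 0.0000 [wait]  ⇒ S*(6)=90.7955
t_5: node(5,0) S=83.4136 payoff=30.8364 vs cont=30.3506 → 30.8364 [stop]  node(5,1) S=98.8306 payoff=15.4194 vs cont=15.4067 → 15.4194 [stop]  node(5,2) S=117.0972 payoff=0.0000 vs cont=3.7618 → 3.7618 [wait]  node(5,3) S=138.7399 payoff=0.0000 vs cont=0.0000 → 0.0000 [wait]  node(5,4) S=164.3827 payoff=0.0000 vs cont=0.0000 → 0.0000 [wait]  node(5,5) S=194.7651 payoff=0.0000 vs cont=0.0000 → 0.0000 [wait]  ⇒ S*(5)=98.8306
t_4: node(4,0) S=90.7955 payoff=23.4545 vs cont=22.9687 → 23.4545 [stop]  node(4,1) S=107.5769 payoff=6.6731 vs cont=9.5038 → 9.5038 [wait]  node(4,2) S=127.4600 payoff=0.0000 vs cont=1.8580 → 1.8580 [wait]  node(4,3) S=151.0180 payoff=0.0000 vs cont=0.0000 → 0.0000 [wait]  node(4,4) S=178.9302 payoff=0.0000 vs cont=0.0000 → 0.0000 [wait]  ⇒ S*(4)=90.7955
t_3: node(3,0) S=98.8306 payoff=15.4194 vs cont=16.3540 → 16.3540 [wait]  node(3,1) S=117.0972 payoff=0.0000 vs cont=5.6266 → 5.6266 [wait]  node(3,2) S=138.7399 payoff=0.0000 vs cont=0.9177 → 0.9177 [wait]  node(3,3) S=164.3827 payoff=0.0000 vs cont=0.0000 → 0.0000 [wait]  ⇒ S*(3)=-
t_2: node(2,0) S=107.5769 payoff=6.6731 vs cont=10.9012 → 10.9012 [wait]  node(2,1) S=127.4600 payoff=0.0000 vs cont=3.2396 → 3.2396 [wait]  node(2,2) S=151.0180 payoff=0.0000 vs cont=0.4533 → 0.4533 [wait]  ⇒ S*(2)=-
t_1: node(1,0) S=117.0972 payoff=0.0000 vs cont=7.0101 → 7.0101 [wait]  node(1,1) S=138.7399 payoff=0.0000 vs cont=1.8276 → 1.8276 [wait]  ⇒ S*(1)=-
t_0: node(0,0) S=127.4600 payoff=0.0000 vs cont=4.3796 → 4.3796 [wait]  ⇒ S*(0)=-

price = 4.3796
boundary = - - - - 90.7955 98.8306 90.7955
tree:
4.3796
7.0101 1.8276
10.9012 3.2396 0.4533
16.3540 5.6266 0.9177 0.0000
23.4545 9.5038 1.8580 0.0000 0.0000
30.8364 15.4194 3.7618 0.0000 0.0000 0.0000
37.6182 23.4545 7.6160 0.0000 0.0000 0.0000 0.0000
43.8485 30.8364 15.4194 0.0000 0.0000 0.0000 0.0000 0.0000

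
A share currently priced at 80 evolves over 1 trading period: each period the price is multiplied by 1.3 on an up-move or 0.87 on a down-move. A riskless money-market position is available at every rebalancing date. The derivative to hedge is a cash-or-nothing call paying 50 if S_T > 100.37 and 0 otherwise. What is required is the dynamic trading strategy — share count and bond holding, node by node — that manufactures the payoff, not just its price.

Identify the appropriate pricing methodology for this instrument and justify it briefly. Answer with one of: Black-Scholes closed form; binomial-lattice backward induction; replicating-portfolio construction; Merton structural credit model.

Key observation: the mandate to exhibit the hedge at every date and state singles out the replicating-portfolio construction on the 1-period tree with factors 1.3 and 0.87 from 80.

framework: replicating-portfolio construction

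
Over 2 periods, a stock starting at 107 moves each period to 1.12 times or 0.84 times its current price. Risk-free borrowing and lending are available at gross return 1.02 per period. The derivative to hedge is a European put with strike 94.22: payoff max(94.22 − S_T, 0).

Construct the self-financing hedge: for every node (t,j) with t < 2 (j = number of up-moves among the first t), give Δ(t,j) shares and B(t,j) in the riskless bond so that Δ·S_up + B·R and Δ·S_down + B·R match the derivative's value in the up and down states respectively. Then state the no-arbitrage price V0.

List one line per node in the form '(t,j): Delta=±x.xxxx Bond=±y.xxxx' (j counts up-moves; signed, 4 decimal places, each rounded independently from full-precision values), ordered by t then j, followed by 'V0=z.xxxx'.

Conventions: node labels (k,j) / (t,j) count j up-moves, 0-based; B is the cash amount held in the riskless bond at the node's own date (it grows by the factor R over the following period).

The replicating-portfolio and risk-neutral prices coincide; use p* = (1.02−0.84)/(1.12−0.84) = 0.6429 for the latter.
Payoffs at expiry: V(2,0)=18.7208, V(2,1)=0.0000, V(2,2)=0.0000
(1,0): S=89.8800. Δ = (V_up−V_dn)/(S_up−S_dn) = (0.0000−18.7208)/(100.6656−75.4992) = -0.7439. V = [p*·0.0000 + (1−p*)·18.7208]/1.02 = 6.5549. B = V − Δ·S = 73.4149.
(1,1): S=119.8400. Δ = (V_up−V_dn)/(S_up−S_dn) = (0.0000−0.0000)/(134.2208−100.6656) = 0.0000. V = [p*·0.0000 + (1−p*)·0.0000]/1.02 = 0.0000. B = V − Δ·S = 0.0000.
(0,0): S=107.0000. Δ = (V_up−V_dn)/(S_up−S_dn) = (0.0000−6.5549)/(119.8400−89.8800) = -0.2188. V = [p*·0.0000 + (1−p*)·6.5549]/1.02 = 2.2951. B = V − Δ·S = 25.7055.
Check: Δ(0,0)·S0 + B(0,0) = 2.2951 = V0.

(0,0): Delta=-0.2188 Bond=25.7055
(1,0): Delta=-0.7439 Bond=73.4149
(1,1): Delta=0.0000 Bond=0.0000
V0=2.2951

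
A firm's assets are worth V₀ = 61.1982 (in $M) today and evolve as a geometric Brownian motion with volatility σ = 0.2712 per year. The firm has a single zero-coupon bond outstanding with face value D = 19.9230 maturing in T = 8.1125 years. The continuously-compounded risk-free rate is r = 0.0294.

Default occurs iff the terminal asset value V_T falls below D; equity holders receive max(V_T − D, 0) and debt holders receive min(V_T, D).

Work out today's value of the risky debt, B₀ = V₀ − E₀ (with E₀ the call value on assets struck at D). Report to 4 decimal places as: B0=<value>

Equity is a call on the firm's assets struck at D = 19.9230:
d₁ = [ln(V₀/D) + (r + σ²/2)T] / (σ√T)
   = [ln(61.1982/19.9230) + (0.0294 + 0.5·0.2712²)·8.1125] / (0.2712·√8.1125)
   = [1.122243 + 0.536842] / 0.772444 = 2.147839
d₂ = d₁ − σ√T = 2.147839 − 0.772444 = 1.375395
N(d₁) = 0.984137,  N(d₂) = 0.915495,  e^(−rT) = 0.787803
E₀ = V₀·N(d₁) − D·e^(−rT)·N(d₂)
   = 61.1982·0.984137 − 19.9230·0.787803·0.915495 = 45.858333
B₀ = V₀ − E₀ = 61.1982 − 45.858333 = 15.339867

B0=15.3399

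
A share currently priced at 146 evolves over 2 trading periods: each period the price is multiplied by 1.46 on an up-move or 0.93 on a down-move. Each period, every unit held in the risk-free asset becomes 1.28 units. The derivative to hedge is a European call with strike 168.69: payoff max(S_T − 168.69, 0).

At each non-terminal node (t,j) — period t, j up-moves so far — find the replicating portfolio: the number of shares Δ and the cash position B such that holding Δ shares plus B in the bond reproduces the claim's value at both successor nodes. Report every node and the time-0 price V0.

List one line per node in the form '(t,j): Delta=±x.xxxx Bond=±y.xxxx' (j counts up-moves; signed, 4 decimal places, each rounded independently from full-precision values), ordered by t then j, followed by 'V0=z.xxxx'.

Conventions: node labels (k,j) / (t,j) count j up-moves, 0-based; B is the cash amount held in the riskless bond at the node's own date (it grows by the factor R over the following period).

Under the risk-neutral measure, an up-move has probability p* = (R−d)/(u−d) = 0.6604 and values discount at R = 1.28.
Terminal payoffs: V(2,0)=0.0000, V(2,1)=29.5488, V(2,2)=142.5236
Node (1,0) S=135.7800: V=(p*·29.5488+(1−p*)·0.0000)/1.28=15.2448; Δ=(29.5488−0.0000)/(198.2388−126.2754)=0.4106; B=V−Δ·S=-40.5076
Node (1,1) S=213.1600: V=(p*·142.5236+(1−p*)·29.5488)/1.28=81.3709; Δ=(142.5236−29.5488)/(311.2136−198.2388)=1.0000; B=V−Δ·S=-131.7891
Node (0,0) S=146.0000: V=(p*·81.3709+(1−p*)·15.2448)/1.28=46.0258; Δ=(81.3709−15.2448)/(213.1600−135.7800)=0.8546; B=V−Δ·S=-78.7405
Check: Δ(0,0)·S0 + B(0,0) = 46.0258 = V0.

(0,0): Delta=0.8546 Bond=-78.7405
(1,0): Delta=0.4106 Bond=-40.5076
(1,1): Delta=1.0000 Bond=-131.7891
V0=46.0258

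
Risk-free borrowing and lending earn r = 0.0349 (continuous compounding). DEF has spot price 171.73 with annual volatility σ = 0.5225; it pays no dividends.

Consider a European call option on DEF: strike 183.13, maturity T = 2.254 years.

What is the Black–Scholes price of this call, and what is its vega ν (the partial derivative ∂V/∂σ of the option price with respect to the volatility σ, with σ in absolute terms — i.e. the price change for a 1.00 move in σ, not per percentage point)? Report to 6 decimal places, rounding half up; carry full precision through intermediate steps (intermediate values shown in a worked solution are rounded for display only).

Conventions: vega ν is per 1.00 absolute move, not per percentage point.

σ√T = 0.5225·√2.254 = 0.784446
d₁ = (ln(S/K) + (r+σ²/2)T) / (σ√T) = (ln(171.73/183.13) + (0.0349+0.5225²/2)·2.254) / 0.784446 = (-0.064273 + 0.386343) / 0.784446 = 0.410570
d₂ = d₁ − σ√T = 0.410570 − 0.784446 = -0.373877
e^{−rT} = 0.924350
N(d₁) = 0.659306,  N(d₂) = 0.354248
Call price V = S·N(d₁) − K·e^{−rT}·N(d₂) = 113.222607 − 59.965756 = 53.256851
φ(d₁) = (1/√(2π))·e^{−d₁²/2} = 0.366696
ν = S·φ(d₁)·√T = 94.542971

price = 53.256851
ν = 94.542971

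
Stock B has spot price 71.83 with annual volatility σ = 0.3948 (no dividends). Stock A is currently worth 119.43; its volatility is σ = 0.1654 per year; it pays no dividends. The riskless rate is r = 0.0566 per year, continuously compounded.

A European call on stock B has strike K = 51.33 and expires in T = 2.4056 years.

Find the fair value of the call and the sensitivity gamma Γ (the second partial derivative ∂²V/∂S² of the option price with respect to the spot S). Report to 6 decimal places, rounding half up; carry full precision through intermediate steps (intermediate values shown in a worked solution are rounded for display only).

price = 31.307999
Γ = 0.005077

σ√T = 0.3948·√2.4056 = 0.612335
d₁ = (ln(S/K) + (r+σ²/2)T) / (σ√T) = (ln(71.83/51.33) + (0.0566+0.3948²/2)·2.4056) / 0.612335 = (0.336027 + 0.323634) / 0.612335 = 1.077288
d₂ = d₁ − σ√T = 1.077288 − 0.612335 = 0.464953
e^{−rT} = 0.872706
N(d₁) = 0.859324,  N(d₂) = 0.679017
Call price V = S·N(d₁) − K·e^{−rT}·N(d₂) = 61.725253 − 30.417254 = 31.307999
φ(d₁) = (1/√(2π))·e^{−d₁²/2} = 0.223306
Γ = φ(d₁) / (S·σ·√T) = 0.005077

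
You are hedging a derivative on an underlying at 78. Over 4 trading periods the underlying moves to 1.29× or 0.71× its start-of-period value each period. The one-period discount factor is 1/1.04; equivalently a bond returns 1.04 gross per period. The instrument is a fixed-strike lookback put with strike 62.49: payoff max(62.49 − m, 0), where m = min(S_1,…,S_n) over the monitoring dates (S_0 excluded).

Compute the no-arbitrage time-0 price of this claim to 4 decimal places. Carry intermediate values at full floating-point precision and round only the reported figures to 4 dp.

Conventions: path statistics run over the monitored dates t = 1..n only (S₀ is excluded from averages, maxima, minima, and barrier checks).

price = 8.9485

Risk-neutral up-probability p* = (R−d)/(u−d) = (1.04−0.71)/(1.29−0.71) = 0.5690; the claim prices as the p*-weighted sum of path payoffs discounted by R^4.
Enumerate all 2^4 = 16 price paths (U = up ×1.29, D = down ×0.71); each path with k up-moves has probability p*^k·(1−p*)^(4−k).
DDDD: m=19.8211, payoff=42.6689, prob=0.034518
UDDD: m=36.0130, payoff=26.4770, prob=0.045564
DUDD: m=36.0130, payoff=26.4770, prob=0.045564
UUDD: m=65.4321, payoff=0.0000, prob=0.060145
DDUD: m=36.0130, payoff=26.4770, prob=0.045564
UDUD: m=65.4321, payoff=0.0000, prob=0.060145
DUUD: m=55.3800, payoff=7.1100, prob=0.060145
UUUD: m=100.6200, payoff=0.0000, prob=0.079391
DDDU: m=27.9171, payoff=34.5729, prob=0.045564
UDDU: m=50.7225, payoff=11.7675, prob=0.060145
DUDU: m=50.7225, payoff=11.7675, prob=0.060145
UUDU: m=92.1579, payoff=0.0000, prob=0.079391
DDUU: m=39.3198, payoff=23.1702, prob=0.060145
UDUU: m=71.4402, payoff=0.0000, prob=0.079391
DUUU: m=55.3800, payoff=7.1100, prob=0.079391
UUUU: m=100.6200, payoff=0.0000, prob=0.104796
Price = Σ prob·payoff / R^4 = 10.468481 / 1.169859 = 8.9485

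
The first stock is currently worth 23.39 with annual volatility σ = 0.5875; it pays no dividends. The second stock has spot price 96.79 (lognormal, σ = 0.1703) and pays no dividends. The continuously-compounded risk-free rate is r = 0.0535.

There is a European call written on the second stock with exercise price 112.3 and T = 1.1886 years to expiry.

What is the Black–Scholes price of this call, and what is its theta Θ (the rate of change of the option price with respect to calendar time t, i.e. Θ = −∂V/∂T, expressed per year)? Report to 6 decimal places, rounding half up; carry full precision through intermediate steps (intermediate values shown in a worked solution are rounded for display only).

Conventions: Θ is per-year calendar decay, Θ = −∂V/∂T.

σ√T = 0.1703·√1.1886 = 0.185666
d₁ = (ln(S/K) + (r+σ²/2)T) / (σ√T) = (ln(96.79/112.3) + (0.0535+0.1703²/2)·1.1886) / 0.185666 = (-0.148630 + 0.080826) / 0.185666 = -0.365194
d₂ = d₁ − σ√T = -0.365194 − 0.185666 = -0.550860
e^{−rT} = 0.938390
N(d₁) = 0.357483,  N(d₂) = 0.290865
Call price V = S·N(d₁) − K·e^{−rT}·N(d₂) = 34.600807 − 30.651666 = 3.949141
φ(d₁) = (1/√(2π))·e^{−d₁²/2} = 0.373207
Θ = −S·φ(d₁)·σ/(2√T) − r·K·e^{−rT}·N(d₂) = −2.821286 − 1.639864 = -4.461150

price = 3.949141
Θ = -4.461150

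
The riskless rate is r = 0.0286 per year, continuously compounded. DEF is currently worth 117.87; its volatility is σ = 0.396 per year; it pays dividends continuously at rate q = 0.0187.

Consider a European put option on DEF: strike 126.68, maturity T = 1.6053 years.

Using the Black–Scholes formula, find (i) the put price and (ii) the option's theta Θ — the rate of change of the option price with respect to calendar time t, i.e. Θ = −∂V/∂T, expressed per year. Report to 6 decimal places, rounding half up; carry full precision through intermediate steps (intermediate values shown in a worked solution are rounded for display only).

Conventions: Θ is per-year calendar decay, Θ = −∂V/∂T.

price = 26.760892
Θ = -5.793748

σ√T = 0.396·√1.6053 = 0.501734
d₁ = (ln(S/K) + (r−q+σ²/2)T) / (σ√T) = (ln(117.87/126.68) + (0.0286−0.0187+0.396²/2)·1.6053) / 0.501734 = (-0.072082 + 0.141761) / 0.501734 = 0.138876
d₂ = d₁ − σ√T = 0.138876 − 0.501734 = -0.362857
e^{−rT} = 0.955126
e^{−qT} = 0.970427
N(−d₁) = 0.444774,  N(−d₂) = 0.641644
Put price V = K·e^{−rT}·N(−d₂) − S·e^{−qT}·N(−d₁) = 77.636017 − 50.875124 = 26.760892
φ(d₁) = (1/√(2π))·e^{−d₁²/2} = 0.395114
Θ = −S·e^{−qT}·φ(d₁)·σ/(2√T) − q·S·e^{−qT}·N(−d₁) + r·K·e^{−rT}·N(−d₂) = −7.062773 − 0.951365 + 2.220390 = -5.793748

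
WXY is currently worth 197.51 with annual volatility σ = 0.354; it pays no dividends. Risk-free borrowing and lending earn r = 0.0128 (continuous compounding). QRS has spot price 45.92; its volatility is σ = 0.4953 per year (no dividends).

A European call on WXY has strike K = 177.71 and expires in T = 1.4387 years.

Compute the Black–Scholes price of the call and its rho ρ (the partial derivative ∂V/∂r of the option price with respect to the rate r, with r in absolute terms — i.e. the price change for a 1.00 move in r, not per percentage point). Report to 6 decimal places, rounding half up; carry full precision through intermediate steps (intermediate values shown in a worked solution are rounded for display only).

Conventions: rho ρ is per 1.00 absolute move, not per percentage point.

σ√T = 0.354·√1.4387 = 0.424608
d₁ = (ln(S/K) + (r+σ²/2)T) / (σ√T) = (ln(197.51/177.71) + (0.0128+0.354²/2)·1.4387) / 0.424608 = (0.105636 + 0.108561) / 0.424608 = 0.504459
d₂ = d₁ − σ√T = 0.504459 − 0.424608 = 0.079851
e^{−rT} = 0.981753
N(d₁) = 0.693031,  N(d₂) = 0.531822
Call price V = S·N(d₁) − K·e^{−rT}·N(d₂) = 136.880500 − 92.785617 = 44.094883
ρ = K·T·e^{−rT}·N(d₂) = 133.490667

price = 44.094883
ρ = 133.490667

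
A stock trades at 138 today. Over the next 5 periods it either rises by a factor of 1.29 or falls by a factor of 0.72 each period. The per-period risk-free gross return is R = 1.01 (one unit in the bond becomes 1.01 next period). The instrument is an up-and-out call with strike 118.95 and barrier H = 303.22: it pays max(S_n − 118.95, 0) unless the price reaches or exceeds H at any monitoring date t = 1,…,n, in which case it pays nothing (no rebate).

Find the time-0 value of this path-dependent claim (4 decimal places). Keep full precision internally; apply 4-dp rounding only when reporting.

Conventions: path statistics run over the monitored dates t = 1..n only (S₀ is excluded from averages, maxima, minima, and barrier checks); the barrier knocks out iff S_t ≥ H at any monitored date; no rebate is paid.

Under the martingale measure an up-move has probability p* = 0.5088; value the claim as the probability-weighted average of per-path payoffs, discounted 5 periods at R = 1.01.
Enumerate all 2^5 = 32 price paths (U = up ×1.29, D = down ×0.72); each path with k up-moves has probability p*^k·(1−p*)^(5−k).
DDDDD: M=99.3600, payoff=0.0000, prob=0.028603
UDDDD: M=178.0200, payoff=0.0000, prob=0.029625
DUDDD: M=128.1744, payoff=0.0000, prob=0.029625
UUDDD: M=229.6458, payoff=0.0000, prob=0.030683
DDUDD: M=99.3600, payoff=0.0000, prob=0.029625
UDUDD: M=178.0200, payoff=0.0000, prob=0.030683
DUUDD: M=165.3450, payoff=0.0000, prob=0.030683
UUUDD: M=296.2431, payoff=34.6224, prob=0.031779
DDDUD: M=99.3600, payoff=0.0000, prob=0.029625
UDDUD: M=178.0200, payoff=0.0000, prob=0.030683
DUDUD: M=128.1744, payoff=0.0000, prob=0.030683
UUDUD: M=229.6458, payoff=34.6224, prob=0.031779
DDUUD: M=119.0484, payoff=0.0000, prob=0.030683
UDUUD: M=213.2950, payoff=34.6224, prob=0.031779
DUUUD: M=213.2950, payoff=34.6224, prob=0.031779
UUUUD: M=382.1536, payoff=0.0000, prob=0.032914
DDDDU: M=99.3600, payoff=0.0000, prob=0.029625
UDDDU: M=178.0200, payoff=0.0000, prob=0.030683
DUDDU: M=128.1744, payoff=0.0000, prob=0.030683
UUDDU: M=229.6458, payoff=34.6224, prob=0.031779
DDUDU: M=99.3600, payoff=0.0000, prob=0.030683
UDUDU: M=178.0200, payoff=34.6224, prob=0.031779
DUUDU: M=165.3450, payoff=34.6224, prob=0.031779
UUUDU: M=296.2431, payoff=156.2006, prob=0.032914
DDDUU: M=99.3600, payoff=0.0000, prob=0.030683
UDDUU: M=178.0200, payoff=34.6224, prob=0.031779
DUDUU: M=153.5724, payoff=34.6224, prob=0.031779
UUDUU: M=275.1506, payoff=156.2006, prob=0.032914
DDUUU: M=153.5724, payoff=34.6224, prob=0.031779
UDUUU: M=275.1506, payoff=156.2006, prob=0.032914
DUUUU: M=275.1506, payoff=156.2006, prob=0.032914
UUUUU: M=492.9781, payoff=0.0000, prob=0.034089
Price = Σ prob·payoff / R^5 = 31.567054 / 1.051010 = 30.0350

price = 30.0350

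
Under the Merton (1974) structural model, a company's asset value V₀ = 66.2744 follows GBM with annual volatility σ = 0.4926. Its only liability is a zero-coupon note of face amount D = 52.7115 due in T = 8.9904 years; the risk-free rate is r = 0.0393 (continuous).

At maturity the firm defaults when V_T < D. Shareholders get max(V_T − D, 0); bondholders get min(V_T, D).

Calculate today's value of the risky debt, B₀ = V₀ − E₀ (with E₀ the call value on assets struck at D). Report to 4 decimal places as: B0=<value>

B0=22.0519

With assets at 66.2744 and a single debt payment of 52.7115 at 8.9904 years:
d₁ = [ln(V₀/D) + (r + σ²/2)T] / (σ√T)
   = [ln(66.2744/52.7115) + (0.0393 + 0.5·0.4926²)·8.9904] / (0.4926·√8.9904)
   = [0.228970 + 1.444104] / 1.477012 = 1.132743
d₂ = d₁ − σ√T = 1.132743 − 1.477012 = -0.344269
N(d₁) = 0.871339,  N(d₂) = 0.365322,  e^(−rT) = 0.702350
E₀ = V₀·N(d₁) − D·e^(−rT)·N(d₂)
   = 66.2744·0.871339 − 52.7115·0.702350·0.365322 = 44.222526
B₀ = V₀ − E₀ = 66.2744 − 44.222526 = 22.051874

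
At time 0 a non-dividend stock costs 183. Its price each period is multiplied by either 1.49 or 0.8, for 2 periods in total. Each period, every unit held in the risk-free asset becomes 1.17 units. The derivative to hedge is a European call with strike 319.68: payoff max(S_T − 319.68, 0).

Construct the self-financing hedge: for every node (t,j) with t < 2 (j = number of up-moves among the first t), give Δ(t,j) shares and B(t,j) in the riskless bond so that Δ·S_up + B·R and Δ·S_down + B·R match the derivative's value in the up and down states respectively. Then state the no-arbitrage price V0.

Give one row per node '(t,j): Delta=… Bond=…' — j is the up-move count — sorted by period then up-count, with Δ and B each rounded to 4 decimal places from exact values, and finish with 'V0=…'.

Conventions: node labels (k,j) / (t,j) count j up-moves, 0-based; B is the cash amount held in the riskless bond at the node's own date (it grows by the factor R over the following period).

The replicating-portfolio and risk-neutral prices coincide; use p* = (1.17−0.8)/(1.49−0.8) = 0.5362 for the latter.
At maturity the claim pays: V(2,0)=0.0000, V(2,1)=0.0000, V(2,2)=86.5983
Node (1,0) S=146.4000: V=(p*·0.0000+(1−p*)·0.0000)/1.17=0.0000; Δ=(0.0000−0.0000)/(218.1360−117.1200)=0.0000; B=V−Δ·S=0.0000
Node (1,1) S=272.6700: V=(p*·86.5983+(1−p*)·0.0000)/1.17=39.6895; Δ=(86.5983−0.0000)/(406.2783−218.1360)=0.4603; B=V−Δ·S=-85.8152
Node (0,0) S=183.0000: V=(p*·39.6895+(1−p*)·0.0000)/1.17=18.1904; Δ=(39.6895−0.0000)/(272.6700−146.4000)=0.3143; B=V−Δ·S=-39.3307
As a check, the time-0 holding Δ(0,0)·S0 + B(0,0) comes to 18.1904 — exactly V0.

(0,0): Delta=0.3143 Bond=-39.3307
(1,0): Delta=0.0000 Bond=0.0000
(1,1): Delta=0.4603 Bond=-85.8152
V0=18.1904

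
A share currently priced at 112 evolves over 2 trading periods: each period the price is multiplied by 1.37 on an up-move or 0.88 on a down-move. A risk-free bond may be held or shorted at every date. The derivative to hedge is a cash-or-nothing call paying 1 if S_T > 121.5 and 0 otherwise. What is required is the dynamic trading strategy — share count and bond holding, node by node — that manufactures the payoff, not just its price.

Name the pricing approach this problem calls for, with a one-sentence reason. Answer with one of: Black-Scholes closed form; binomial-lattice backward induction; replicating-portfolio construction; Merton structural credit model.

framework: replicating-portfolio construction

Key observation: the mandate to exhibit the hedge at every date and state singles out the replicating-portfolio construction on the 2-period tree with factors 1.37 and 0.88 from 112.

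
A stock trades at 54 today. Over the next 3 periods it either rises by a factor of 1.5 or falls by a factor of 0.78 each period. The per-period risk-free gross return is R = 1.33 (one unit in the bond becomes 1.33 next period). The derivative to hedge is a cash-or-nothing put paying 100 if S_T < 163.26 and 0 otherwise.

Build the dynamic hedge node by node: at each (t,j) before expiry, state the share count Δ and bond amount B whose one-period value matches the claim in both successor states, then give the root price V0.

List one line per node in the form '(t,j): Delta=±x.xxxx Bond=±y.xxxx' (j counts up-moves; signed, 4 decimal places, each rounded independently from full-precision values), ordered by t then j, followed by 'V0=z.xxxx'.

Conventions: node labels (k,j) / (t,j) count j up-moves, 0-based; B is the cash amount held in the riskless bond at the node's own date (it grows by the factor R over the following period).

The replicating-portfolio and risk-neutral prices coincide; use p* = (1.33−0.78)/(1.5−0.78) = 0.7639 for the latter.
Terminal payoffs: V(3,0)=100.0000, V(3,1)=100.0000, V(3,2)=100.0000, V(3,3)=0.0000
Node (2,0) S=32.8536: V=(p*·100.0000+(1−p*)·100.0000)/1.33=75.1880; Δ=(100.0000−100.0000)/(49.2804−25.6258)=0.0000; B=V−Δ·S=75.1880
Node (2,1) S=63.1800: V=(p*·100.0000+(1−p*)·100.0000)/1.33=75.1880; Δ=(100.0000−100.0000)/(94.7700−49.2804)=0.0000; B=V−Δ·S=75.1880
Node (2,2) S=121.5000: V=(p*·0.0000+(1−p*)·100.0000)/1.33=17.7527; Δ=(0.0000−100.0000)/(182.2500−94.7700)=-1.1431; B=V−Δ·S=156.6416
Node (1,0) S=42.1200: V=(p*·75.1880+(1−p*)·75.1880)/1.33=56.5323; Δ=(75.1880−75.1880)/(63.1800−32.8536)=0.0000; B=V−Δ·S=56.5323
Node (1,1) S=81.0000: V=(p*·17.7527+(1−p*)·75.1880)/1.33=23.5442; Δ=(17.7527−75.1880)/(121.5000−63.1800)=-0.9848; B=V−Δ·S=103.3154
Node (0,0) S=54.0000: V=(p*·23.5442+(1−p*)·56.5323)/1.33=23.5587; Δ=(23.5442−56.5323)/(81.0000−42.1200)=-0.8485; B=V−Δ·S=69.3755
Verification: the root portfolio costs Δ(0,0)·S0 + B(0,0) = 23.5587, matching V0.

(0,0): Delta=-0.8485 Bond=69.3755
(1,0): Delta=0.0000 Bond=56.5323
(1,1): Delta=-0.9848 Bond=103.3154
(2,0): Delta=0.0000 Bond=75.1880
(2,1): Delta=0.0000 Bond=75.1880
(2,2): Delta=-1.1431 Bond=156.6416
V0=23.5587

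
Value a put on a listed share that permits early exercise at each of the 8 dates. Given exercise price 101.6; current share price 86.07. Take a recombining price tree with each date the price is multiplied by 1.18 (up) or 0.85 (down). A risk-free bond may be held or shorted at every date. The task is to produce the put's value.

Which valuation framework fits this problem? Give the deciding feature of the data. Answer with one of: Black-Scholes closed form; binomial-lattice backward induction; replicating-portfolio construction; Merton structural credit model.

framework: binomial-lattice backward induction

Key observation: the put (strike 101.6 on spot 86.07) is American-style on a 8-step discrete price model, so the early-exercise decision at every node requires stepwise backward valuation — a closed form cannot price the exercise right.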